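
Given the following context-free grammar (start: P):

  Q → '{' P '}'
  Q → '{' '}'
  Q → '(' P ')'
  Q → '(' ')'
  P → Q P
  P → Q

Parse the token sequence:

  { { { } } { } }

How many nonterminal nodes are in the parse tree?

8

[P [Q { [P [Q { [P [Q { }]] }] [P [Q { }]]] }]]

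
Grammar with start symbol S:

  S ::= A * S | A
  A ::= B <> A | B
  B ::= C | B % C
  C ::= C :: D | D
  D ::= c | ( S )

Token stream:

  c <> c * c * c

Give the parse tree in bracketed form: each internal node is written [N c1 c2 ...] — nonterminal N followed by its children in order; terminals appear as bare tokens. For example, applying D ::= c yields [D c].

S
A * S
B <> A * S
C <> A * S
D <> A * S
c <> A * S
c <> B * S
c <> C * S
c <> D * S
c <> c * S
c <> c * A * S
c <> c * B * S
c <> c * C * S
c <> c * D * S
c <> c * c * S
c <> c * c * A
c <> c * c * B
c <> c * c * C
c <> c * c * D
c <> c * c * c

[S [A [B [C [D c]]] <> [A [B [C [D c]]]]] * [S [A [B [C [D c]]]] * [S [A [B [C [D c]]]]]]]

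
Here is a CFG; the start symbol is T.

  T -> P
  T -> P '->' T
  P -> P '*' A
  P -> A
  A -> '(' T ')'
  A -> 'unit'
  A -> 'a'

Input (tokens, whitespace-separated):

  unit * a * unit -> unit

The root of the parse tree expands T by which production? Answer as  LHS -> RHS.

[T [P [P [P [A unit]] * [A a]] * [A unit]] -> [T [P [A unit]]]]

T -> P '->' T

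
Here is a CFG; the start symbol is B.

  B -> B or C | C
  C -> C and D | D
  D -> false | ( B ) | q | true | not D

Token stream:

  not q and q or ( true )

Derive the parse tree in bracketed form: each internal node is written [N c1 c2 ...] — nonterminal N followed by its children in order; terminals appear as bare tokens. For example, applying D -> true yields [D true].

[B [B [C [C [D not [D q]]] and [D q]]] or [C [D ( [B [C [D true]]] )]]]

B
B or C
C or C
C and D or C
D and D or C
not D and D or C
not q and D or C
not q and q or C
not q and q or D
not q and q or ( B )
not q and q or ( C )
not q and q or ( D )
not q and q or ( true )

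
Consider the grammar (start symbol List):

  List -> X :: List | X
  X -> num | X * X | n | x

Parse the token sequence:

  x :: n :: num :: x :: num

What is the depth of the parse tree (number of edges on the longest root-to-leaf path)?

6

[List [X x] :: [List [X n] :: [List [X num] :: [List [X x] :: [List [X num]]]]]]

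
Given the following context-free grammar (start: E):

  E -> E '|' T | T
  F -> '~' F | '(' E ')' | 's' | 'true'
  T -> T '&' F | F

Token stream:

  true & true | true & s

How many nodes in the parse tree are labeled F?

4

[E [E [T [T [F true]] & [F true]]] | [T [T [F true]] & [F s]]]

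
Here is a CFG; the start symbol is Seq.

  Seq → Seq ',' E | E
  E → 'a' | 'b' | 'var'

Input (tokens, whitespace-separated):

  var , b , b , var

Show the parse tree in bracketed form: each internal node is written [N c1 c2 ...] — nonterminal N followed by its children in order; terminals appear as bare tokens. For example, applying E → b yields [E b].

Seq
Seq , E
Seq , E , E
Seq , E , E , E
E , E , E , E
var , E , E , E
var , b , E , E
var , b , b , E
var , b , b , var

[Seq [Seq [Seq [Seq [E var]] , [E b]] , [E b]] , [E var]]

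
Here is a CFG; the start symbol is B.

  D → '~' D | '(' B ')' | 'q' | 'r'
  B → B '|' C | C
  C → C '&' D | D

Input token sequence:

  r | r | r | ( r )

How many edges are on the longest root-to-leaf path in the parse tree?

6

[B [B [B [B [C [D r]]] | [C [D r]]] | [C [D r]]] | [C [D ( [B [C [D r]]] )]]]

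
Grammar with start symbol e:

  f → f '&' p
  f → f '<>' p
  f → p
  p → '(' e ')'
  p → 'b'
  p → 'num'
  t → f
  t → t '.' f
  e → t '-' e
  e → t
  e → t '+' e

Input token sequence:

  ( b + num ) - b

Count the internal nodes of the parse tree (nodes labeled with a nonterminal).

[e [t [f [p ( [e [t [f [p b]]] + [e [t [f [p num]]]]] )]]] - [e [t [f [p b]]]]]

16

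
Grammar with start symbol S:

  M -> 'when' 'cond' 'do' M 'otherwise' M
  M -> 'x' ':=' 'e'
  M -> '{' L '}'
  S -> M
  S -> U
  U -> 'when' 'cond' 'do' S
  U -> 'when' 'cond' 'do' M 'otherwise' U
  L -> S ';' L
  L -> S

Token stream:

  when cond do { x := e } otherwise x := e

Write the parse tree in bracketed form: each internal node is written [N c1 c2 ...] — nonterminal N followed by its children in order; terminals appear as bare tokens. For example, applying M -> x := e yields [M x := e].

[S [M when cond do [M { [L [S [M x := e]]] }] otherwise [M x := e]]]

S
M
when cond do M otherwise M
when cond do { L } otherwise M
when cond do { S } otherwise M
when cond do { M } otherwise M
when cond do { x := e } otherwise M
when cond do { x := e } otherwise x := e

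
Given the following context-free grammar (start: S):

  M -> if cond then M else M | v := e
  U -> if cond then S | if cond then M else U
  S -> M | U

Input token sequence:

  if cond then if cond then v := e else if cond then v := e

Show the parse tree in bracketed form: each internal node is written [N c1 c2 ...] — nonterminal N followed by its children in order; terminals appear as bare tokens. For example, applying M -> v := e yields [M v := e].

[S [U if cond then [S [U if cond then [M v := e] else [U if cond then [S [M v := e]]]]]]]

S
U
if cond then S
if cond then U
if cond then if cond then M else U
if cond then if cond then v := e else U
if cond then if cond then v := e else if cond then S
if cond then if cond then v := e else if cond then M
if cond then if cond then v := e else if cond then v := e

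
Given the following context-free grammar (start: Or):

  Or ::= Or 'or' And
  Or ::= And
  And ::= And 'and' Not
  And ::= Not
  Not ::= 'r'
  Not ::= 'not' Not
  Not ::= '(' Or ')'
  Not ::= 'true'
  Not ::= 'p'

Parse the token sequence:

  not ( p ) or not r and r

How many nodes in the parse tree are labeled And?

4

[Or [Or [And [Not not [Not ( [Or [And [Not p]]] )]]]] or [And [And [Not not [Not r]]] and [Not r]]]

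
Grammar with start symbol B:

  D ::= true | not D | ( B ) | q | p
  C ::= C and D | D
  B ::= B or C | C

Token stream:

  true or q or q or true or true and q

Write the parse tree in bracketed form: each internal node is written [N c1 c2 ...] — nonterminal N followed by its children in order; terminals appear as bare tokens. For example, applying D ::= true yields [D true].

[B [B [B [B [B [C [D true]]] or [C [D q]]] or [C [D q]]] or [C [D true]]] or [C [C [D true]] and [D q]]]

B
B or C
B or C or C
B or C or C or C
B or C or C or C or C
C or C or C or C or C
D or C or C or C or C
true or C or C or C or C
true or D or C or C or C
true or q or C or C or C
true or q or D or C or C
true or q or q or C or C
true or q or q or D or C
true or q or q or true or C
true or q or q or true or C and D
true or q or q or true or D and D
true or q or q or true or true and D
true or q or q or true or true and q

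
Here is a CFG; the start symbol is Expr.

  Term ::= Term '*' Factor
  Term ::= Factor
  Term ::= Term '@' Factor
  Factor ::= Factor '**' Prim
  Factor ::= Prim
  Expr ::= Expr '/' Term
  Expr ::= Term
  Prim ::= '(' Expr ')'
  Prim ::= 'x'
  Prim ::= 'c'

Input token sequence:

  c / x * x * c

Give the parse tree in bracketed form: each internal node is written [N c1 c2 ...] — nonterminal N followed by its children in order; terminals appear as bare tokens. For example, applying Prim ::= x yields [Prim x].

[Expr [Expr [Term [Factor [Prim c]]]] / [Term [Term [Term [Factor [Prim x]]] * [Factor [Prim x]]] * [Factor [Prim c]]]]

Expr
Expr / Term
Term / Term
Factor / Term
Prim / Term
c / Term
c / Term * Factor
c / Term * Factor * Factor
c / Factor * Factor * Factor
c / Prim * Factor * Factor
c / x * Factor * Factor
c / x * Prim * Factor
c / x * x * Factor
c / x * x * Prim
c / x * x * c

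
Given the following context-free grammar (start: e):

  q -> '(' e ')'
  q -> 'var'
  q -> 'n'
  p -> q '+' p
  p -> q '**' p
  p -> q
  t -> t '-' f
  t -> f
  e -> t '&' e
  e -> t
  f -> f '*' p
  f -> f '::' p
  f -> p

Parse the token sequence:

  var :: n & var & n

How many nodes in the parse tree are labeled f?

4

[e [t [f [f [p [q var]]] :: [p [q n]]]] & [e [t [f [p [q var]]]] & [e [t [f [p [q n]]]]]]]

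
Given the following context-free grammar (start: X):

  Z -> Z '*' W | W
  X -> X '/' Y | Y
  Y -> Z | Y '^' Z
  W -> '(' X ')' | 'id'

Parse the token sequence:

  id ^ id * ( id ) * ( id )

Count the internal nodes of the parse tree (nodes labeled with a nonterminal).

19

[X [Y [Y [Z [W id]]] ^ [Z [Z [Z [W id]] * [W ( [X [Y [Z [W id]]]] )]] * [W ( [X [Y [Z [W id]]]] )]]]]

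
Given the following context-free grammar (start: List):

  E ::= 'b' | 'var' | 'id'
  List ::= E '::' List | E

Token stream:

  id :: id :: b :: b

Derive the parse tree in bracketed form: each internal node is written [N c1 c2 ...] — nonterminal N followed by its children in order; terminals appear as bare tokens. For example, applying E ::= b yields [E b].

List
E :: List
id :: List
id :: E :: List
id :: id :: List
id :: id :: E :: List
id :: id :: b :: List
id :: id :: b :: E
id :: id :: b :: b

[List [E id] :: [List [E id] :: [List [E b] :: [List [E b]]]]]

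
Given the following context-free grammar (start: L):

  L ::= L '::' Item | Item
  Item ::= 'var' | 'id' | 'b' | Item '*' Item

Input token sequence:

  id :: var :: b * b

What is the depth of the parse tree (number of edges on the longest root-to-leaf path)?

4

[L [L [L [Item id]] :: [Item var]] :: [Item [Item b] * [Item b]]]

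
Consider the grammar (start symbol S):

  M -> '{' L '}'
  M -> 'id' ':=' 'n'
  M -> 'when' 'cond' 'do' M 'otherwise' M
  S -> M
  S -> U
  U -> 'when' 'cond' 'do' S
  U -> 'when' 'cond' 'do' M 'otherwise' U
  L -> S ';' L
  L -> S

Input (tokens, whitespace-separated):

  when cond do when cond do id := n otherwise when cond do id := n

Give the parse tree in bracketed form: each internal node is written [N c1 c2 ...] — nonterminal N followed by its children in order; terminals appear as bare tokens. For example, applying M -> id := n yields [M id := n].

[S [U when cond do [S [U when cond do [M id := n] otherwise [U when cond do [S [M id := n]]]]]]]

S
U
when cond do S
when cond do U
when cond do when cond do M otherwise U
when cond do when cond do id := n otherwise U
when cond do when cond do id := n otherwise when cond do S
when cond do when cond do id := n otherwise when cond do M
when cond do when cond do id := n otherwise when cond do id := n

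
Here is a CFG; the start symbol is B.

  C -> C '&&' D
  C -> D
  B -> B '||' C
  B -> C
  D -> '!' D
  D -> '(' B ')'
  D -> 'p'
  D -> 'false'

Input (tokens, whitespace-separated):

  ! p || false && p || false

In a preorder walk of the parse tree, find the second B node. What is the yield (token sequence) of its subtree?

[B [B [B [C [D ! [D p]]]] || [C [C [D false]] && [D p]]] || [C [D false]]]

! p || false && p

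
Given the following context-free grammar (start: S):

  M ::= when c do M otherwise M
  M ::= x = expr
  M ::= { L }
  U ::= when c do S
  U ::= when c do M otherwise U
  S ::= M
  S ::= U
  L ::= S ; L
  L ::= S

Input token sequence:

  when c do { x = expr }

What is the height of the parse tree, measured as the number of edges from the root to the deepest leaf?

[S [U when c do [S [M { [L [S [M x = expr]]] }]]]]

7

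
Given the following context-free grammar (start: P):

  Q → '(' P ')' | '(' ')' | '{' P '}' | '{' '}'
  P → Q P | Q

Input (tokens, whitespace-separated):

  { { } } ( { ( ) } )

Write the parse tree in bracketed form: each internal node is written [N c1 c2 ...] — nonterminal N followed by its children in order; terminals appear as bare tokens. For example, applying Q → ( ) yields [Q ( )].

P
Q P
{ P } P
{ Q } P
{ { } } P
{ { } } Q
{ { } } ( P )
{ { } } ( Q )
{ { } } ( { P } )
{ { } } ( { Q } )
{ { } } ( { ( ) } )

[P [Q { [P [Q { }]] }] [P [Q ( [P [Q { [P [Q ( )]] }]] )]]]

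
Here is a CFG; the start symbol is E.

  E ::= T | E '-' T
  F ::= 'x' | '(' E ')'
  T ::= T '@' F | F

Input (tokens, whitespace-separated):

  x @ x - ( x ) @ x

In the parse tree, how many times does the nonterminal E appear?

[E [E [T [T [F x]] @ [F x]]] - [T [T [F ( [E [T [F x]]] )]] @ [F x]]]

3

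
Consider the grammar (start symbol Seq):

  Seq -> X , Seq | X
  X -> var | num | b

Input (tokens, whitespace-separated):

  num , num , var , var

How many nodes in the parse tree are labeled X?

[Seq [X num] , [Seq [X num] , [Seq [X var] , [Seq [X var]]]]]

4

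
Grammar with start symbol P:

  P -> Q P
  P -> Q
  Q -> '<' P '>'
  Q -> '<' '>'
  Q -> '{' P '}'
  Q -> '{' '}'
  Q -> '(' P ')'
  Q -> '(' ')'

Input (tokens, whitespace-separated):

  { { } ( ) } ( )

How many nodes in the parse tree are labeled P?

[P [Q { [P [Q { }] [P [Q ( )]]] }] [P [Q ( )]]]

4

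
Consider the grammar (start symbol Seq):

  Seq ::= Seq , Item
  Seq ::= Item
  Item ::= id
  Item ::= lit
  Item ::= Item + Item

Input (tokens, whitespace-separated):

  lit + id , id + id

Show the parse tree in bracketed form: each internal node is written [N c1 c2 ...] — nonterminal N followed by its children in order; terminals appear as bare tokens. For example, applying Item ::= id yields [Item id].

Seq
Seq , Item
Item , Item
Item + Item , Item
lit + Item , Item
lit + id , Item
lit + id , Item + Item
lit + id , id + Item
lit + id , id + id

[Seq [Seq [Item [Item lit] + [Item id]]] , [Item [Item id] + [Item id]]]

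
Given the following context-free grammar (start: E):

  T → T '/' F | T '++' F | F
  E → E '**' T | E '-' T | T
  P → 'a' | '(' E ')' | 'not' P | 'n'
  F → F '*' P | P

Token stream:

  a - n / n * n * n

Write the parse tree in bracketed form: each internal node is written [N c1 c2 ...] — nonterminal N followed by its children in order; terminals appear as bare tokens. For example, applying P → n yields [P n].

[E [E [T [F [P a]]]] - [T [T [F [P n]]] / [F [F [F [P n]] * [P n]] * [P n]]]]

E
E - T
T - T
F - T
P - T
a - T
a - T / F
a - F / F
a - P / F
a - n / F
a - n / F * P
a - n / F * P * P
a - n / P * P * P
a - n / n * P * P
a - n / n * n * P
a - n / n * n * n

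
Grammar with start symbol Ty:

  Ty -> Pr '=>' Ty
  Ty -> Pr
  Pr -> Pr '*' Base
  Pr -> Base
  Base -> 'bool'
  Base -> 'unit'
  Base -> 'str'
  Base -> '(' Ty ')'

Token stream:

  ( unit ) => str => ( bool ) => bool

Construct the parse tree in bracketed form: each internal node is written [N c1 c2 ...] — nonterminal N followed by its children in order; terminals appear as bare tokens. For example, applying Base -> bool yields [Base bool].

[Ty [Pr [Base ( [Ty [Pr [Base unit]]] )]] => [Ty [Pr [Base str]] => [Ty [Pr [Base ( [Ty [Pr [Base bool]]] )]] => [Ty [Pr [Base bool]]]]]]

Ty
Pr => Ty
Base => Ty
( Ty ) => Ty
( Pr ) => Ty
( Base ) => Ty
( unit ) => Ty
( unit ) => Pr => Ty
( unit ) => Base => Ty
( unit ) => str => Ty
( unit ) => str => Pr => Ty
( unit ) => str => Base => Ty
( unit ) => str => ( Ty ) => Ty
( unit ) => str => ( Pr ) => Ty
( unit ) => str => ( Base ) => Ty
( unit ) => str => ( bool ) => Ty
( unit ) => str => ( bool ) => Pr
( unit ) => str => ( bool ) => Base
( unit ) => str => ( bool ) => bool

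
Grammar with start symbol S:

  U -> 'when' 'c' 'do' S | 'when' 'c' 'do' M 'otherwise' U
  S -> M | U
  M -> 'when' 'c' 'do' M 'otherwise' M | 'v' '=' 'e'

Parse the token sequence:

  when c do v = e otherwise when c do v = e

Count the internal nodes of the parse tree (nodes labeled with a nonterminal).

[S [U when c do [M v = e] otherwise [U when c do [S [M v = e]]]]]

6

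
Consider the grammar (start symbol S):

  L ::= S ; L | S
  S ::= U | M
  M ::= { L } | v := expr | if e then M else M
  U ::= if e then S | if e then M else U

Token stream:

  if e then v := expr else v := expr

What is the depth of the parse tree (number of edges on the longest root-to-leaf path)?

[S [M if e then [M v := expr] else [M v := expr]]]

3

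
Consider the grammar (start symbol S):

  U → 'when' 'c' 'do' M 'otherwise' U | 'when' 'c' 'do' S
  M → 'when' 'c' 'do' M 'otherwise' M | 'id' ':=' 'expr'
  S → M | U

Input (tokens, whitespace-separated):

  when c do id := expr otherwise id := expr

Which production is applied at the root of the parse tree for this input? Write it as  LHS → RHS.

[S [M when c do [M id := expr] otherwise [M id := expr]]]

S → M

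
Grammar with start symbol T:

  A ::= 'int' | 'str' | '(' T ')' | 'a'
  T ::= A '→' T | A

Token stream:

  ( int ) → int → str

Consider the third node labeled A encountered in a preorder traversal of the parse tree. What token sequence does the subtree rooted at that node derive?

int

[T [A ( [T [A int]] )] → [T [A int] → [T [A str]]]]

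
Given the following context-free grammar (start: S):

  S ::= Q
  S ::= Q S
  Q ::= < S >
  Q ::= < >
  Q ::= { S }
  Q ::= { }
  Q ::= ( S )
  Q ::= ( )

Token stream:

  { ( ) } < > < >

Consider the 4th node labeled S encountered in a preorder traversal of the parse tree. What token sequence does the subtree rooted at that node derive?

< >

[S [Q { [S [Q ( )]] }] [S [Q < >] [S [Q < >]]]]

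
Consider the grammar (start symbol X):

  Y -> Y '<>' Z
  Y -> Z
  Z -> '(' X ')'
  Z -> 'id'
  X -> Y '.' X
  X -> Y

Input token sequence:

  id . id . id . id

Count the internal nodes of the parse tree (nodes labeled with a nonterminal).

12

[X [Y [Z id]] . [X [Y [Z id]] . [X [Y [Z id]] . [X [Y [Z id]]]]]]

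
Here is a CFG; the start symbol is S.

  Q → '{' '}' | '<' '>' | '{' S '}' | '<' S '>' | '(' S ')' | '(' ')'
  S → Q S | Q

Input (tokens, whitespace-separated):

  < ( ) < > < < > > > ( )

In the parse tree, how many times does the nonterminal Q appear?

[S [Q < [S [Q ( )] [S [Q < >] [S [Q < [S [Q < >]] >]]]] >] [S [Q ( )]]]

6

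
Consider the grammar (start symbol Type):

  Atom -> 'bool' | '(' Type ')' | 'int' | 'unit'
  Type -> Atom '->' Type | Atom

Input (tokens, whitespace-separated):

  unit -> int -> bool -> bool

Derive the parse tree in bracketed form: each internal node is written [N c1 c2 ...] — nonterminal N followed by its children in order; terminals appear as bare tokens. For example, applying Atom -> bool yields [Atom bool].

[Type [Atom unit] -> [Type [Atom int] -> [Type [Atom bool] -> [Type [Atom bool]]]]]

Type
Atom -> Type
unit -> Type
unit -> Atom -> Type
unit -> int -> Type
unit -> int -> Atom -> Type
unit -> int -> bool -> Type
unit -> int -> bool -> Atom
unit -> int -> bool -> bool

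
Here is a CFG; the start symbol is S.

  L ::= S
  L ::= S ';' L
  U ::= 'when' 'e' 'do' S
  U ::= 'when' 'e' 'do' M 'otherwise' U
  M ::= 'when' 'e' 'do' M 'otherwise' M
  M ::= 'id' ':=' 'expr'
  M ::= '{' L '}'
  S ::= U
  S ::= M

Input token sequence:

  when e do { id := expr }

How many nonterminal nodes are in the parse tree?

7

[S [U when e do [S [M { [L [S [M id := expr]]] }]]]]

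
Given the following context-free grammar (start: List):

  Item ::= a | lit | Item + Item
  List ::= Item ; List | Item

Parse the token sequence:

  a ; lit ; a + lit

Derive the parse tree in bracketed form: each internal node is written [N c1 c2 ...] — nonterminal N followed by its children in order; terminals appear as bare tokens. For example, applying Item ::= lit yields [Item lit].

List
Item ; List
a ; List
a ; Item ; List
a ; lit ; List
a ; lit ; Item
a ; lit ; Item + Item
a ; lit ; a + Item
a ; lit ; a + lit

[List [Item a] ; [List [Item lit] ; [List [Item [Item a] + [Item lit]]]]]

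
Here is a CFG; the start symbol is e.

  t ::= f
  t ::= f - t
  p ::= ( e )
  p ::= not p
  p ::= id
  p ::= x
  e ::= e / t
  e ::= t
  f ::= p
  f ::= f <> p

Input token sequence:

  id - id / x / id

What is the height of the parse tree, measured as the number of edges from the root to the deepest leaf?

7

[e [e [e [t [f [p id]] - [t [f [p id]]]]] / [t [f [p x]]]] / [t [f [p id]]]]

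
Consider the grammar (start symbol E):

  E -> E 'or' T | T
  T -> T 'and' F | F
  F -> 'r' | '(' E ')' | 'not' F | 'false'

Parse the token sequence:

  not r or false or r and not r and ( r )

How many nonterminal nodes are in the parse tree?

[E [E [E [T [F not [F r]]]] or [T [F false]]] or [T [T [T [F r]] and [F not [F r]]] and [F ( [E [T [F r]]] )]]]

18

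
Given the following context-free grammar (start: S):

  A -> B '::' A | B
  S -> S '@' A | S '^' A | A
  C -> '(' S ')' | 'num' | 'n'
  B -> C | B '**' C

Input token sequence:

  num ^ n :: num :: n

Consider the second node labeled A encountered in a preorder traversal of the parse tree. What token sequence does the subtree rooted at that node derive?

[S [S [A [B [C num]]]] ^ [A [B [C n]] :: [A [B [C num]] :: [A [B [C n]]]]]]

n :: num :: n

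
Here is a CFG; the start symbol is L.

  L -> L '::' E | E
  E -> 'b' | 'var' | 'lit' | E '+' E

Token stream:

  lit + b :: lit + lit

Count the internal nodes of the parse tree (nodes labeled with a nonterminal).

8

[L [L [E [E lit] + [E b]]] :: [E [E lit] + [E lit]]]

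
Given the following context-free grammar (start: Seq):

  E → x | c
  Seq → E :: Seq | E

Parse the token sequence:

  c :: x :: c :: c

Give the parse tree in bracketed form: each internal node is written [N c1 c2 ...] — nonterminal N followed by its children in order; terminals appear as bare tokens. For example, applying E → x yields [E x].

[Seq [E c] :: [Seq [E x] :: [Seq [E c] :: [Seq [E c]]]]]

Seq
E :: Seq
c :: Seq
c :: E :: Seq
c :: x :: Seq
c :: x :: E :: Seq
c :: x :: c :: Seq
c :: x :: c :: E
c :: x :: c :: c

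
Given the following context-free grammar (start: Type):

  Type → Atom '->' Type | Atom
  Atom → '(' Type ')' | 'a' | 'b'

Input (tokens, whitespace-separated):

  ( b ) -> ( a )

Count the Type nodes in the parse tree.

4

[Type [Atom ( [Type [Atom b]] )] -> [Type [Atom ( [Type [Atom a]] )]]]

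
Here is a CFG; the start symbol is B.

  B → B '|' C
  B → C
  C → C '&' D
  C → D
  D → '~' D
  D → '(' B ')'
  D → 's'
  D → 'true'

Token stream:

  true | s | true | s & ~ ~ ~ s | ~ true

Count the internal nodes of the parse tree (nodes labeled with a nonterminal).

[B [B [B [B [B [C [D true]]] | [C [D s]]] | [C [D true]]] | [C [C [D s]] & [D ~ [D ~ [D ~ [D s]]]]]] | [C [D ~ [D true]]]]

21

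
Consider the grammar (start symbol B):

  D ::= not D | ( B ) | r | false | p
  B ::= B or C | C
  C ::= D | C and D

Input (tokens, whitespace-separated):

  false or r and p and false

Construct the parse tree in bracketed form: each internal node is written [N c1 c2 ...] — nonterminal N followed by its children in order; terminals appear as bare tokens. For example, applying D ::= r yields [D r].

[B [B [C [D false]]] or [C [C [C [D r]] and [D p]] and [D false]]]

B
B or C
C or C
D or C
false or C
false or C and D
false or C and D and D
false or D and D and D
false or r and D and D
false or r and p and D
false or r and p and false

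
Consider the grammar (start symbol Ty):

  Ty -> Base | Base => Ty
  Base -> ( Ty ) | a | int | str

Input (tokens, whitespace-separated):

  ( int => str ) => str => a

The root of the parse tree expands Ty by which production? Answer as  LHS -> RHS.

Ty -> Base => Ty

[Ty [Base ( [Ty [Base int] => [Ty [Base str]]] )] => [Ty [Base str] => [Ty [Base a]]]]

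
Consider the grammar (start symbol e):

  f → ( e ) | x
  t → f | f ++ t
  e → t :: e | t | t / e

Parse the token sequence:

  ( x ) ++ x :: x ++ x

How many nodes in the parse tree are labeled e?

[e [t [f ( [e [t [f x]]] )] ++ [t [f x]]] :: [e [t [f x] ++ [t [f x]]]]]

3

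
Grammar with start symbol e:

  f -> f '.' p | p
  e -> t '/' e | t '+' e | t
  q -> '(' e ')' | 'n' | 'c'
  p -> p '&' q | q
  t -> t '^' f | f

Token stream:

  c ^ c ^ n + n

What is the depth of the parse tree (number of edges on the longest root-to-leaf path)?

[e [t [t [t [f [p [q c]]]] ^ [f [p [q c]]]] ^ [f [p [q n]]]] + [e [t [f [p [q n]]]]]]

7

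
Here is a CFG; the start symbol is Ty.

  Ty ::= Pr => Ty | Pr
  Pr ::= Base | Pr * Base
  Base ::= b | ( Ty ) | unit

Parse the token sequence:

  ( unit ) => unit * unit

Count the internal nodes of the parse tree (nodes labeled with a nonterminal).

11

[Ty [Pr [Base ( [Ty [Pr [Base unit]]] )]] => [Ty [Pr [Pr [Base unit]] * [Base unit]]]]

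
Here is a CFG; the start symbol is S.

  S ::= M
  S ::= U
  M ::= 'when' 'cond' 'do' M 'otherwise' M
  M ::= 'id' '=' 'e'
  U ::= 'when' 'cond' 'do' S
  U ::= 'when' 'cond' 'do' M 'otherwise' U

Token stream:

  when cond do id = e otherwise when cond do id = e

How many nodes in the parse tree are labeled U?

[S [U when cond do [M id = e] otherwise [U when cond do [S [M id = e]]]]]

2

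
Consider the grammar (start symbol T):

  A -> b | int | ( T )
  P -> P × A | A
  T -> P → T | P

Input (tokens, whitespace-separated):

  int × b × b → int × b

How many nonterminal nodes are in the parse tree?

[T [P [P [P [A int]] × [A b]] × [A b]] → [T [P [P [A int]] × [A b]]]]

12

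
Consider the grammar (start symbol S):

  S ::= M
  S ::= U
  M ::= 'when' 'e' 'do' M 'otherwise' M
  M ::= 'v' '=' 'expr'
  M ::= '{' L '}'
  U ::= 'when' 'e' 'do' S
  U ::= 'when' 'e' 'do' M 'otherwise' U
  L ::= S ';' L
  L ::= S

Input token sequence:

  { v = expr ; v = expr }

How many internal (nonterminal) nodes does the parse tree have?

[S [M { [L [S [M v = expr]] ; [L [S [M v = expr]]]] }]]

8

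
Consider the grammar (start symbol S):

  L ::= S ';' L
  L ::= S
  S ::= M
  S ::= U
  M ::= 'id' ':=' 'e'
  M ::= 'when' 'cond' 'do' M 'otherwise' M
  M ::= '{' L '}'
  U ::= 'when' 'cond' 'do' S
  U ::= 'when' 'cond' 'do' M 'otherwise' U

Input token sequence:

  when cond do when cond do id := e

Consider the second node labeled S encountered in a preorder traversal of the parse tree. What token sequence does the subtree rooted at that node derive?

when cond do id := e

[S [U when cond do [S [U when cond do [S [M id := e]]]]]]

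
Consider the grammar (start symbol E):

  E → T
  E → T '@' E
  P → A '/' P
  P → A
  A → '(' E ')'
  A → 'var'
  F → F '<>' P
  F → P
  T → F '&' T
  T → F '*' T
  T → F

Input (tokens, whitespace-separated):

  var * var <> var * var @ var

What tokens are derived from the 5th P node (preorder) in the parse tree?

var

[E [T [F [P [A var]]] * [T [F [F [P [A var]]] <> [P [A var]]] * [T [F [P [A var]]]]]] @ [E [T [F [P [A var]]]]]]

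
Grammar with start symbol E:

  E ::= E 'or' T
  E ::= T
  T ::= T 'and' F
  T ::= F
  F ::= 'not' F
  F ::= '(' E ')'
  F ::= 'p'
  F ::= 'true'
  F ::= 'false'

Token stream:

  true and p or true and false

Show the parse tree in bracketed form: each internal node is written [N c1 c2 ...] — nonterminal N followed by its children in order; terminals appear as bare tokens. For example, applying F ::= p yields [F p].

E
E or T
T or T
T and F or T
F and F or T
true and F or T
true and p or T
true and p or T and F
true and p or F and F
true and p or true and F
true and p or true and false

[E [E [T [T [F true]] and [F p]]] or [T [T [F true]] and [F false]]]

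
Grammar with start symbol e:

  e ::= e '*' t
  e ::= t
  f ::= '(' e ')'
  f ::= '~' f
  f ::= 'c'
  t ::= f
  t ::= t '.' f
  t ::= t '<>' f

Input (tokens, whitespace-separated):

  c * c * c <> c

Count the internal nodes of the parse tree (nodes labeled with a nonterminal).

[e [e [e [t [f c]]] * [t [f c]]] * [t [t [f c]] <> [f c]]]

11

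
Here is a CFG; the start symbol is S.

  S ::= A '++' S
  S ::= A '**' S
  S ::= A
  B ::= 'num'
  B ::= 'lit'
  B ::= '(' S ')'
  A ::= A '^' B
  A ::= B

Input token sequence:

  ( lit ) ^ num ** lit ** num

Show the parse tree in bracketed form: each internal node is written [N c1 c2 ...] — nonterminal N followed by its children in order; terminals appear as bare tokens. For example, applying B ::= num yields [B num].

S
A ** S
A ^ B ** S
B ^ B ** S
( S ) ^ B ** S
( A ) ^ B ** S
( B ) ^ B ** S
( lit ) ^ B ** S
( lit ) ^ num ** S
( lit ) ^ num ** A ** S
( lit ) ^ num ** B ** S
( lit ) ^ num ** lit ** S
( lit ) ^ num ** lit ** A
( lit ) ^ num ** lit ** B
( lit ) ^ num ** lit ** num

[S [A [A [B ( [S [A [B lit]]] )]] ^ [B num]] ** [S [A [B lit]] ** [S [A [B num]]]]]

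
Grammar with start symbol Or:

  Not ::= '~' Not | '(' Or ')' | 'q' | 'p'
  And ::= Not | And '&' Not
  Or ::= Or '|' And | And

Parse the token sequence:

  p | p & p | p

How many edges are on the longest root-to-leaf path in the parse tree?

[Or [Or [Or [And [Not p]]] | [And [And [Not p]] & [Not p]]] | [And [Not p]]]

5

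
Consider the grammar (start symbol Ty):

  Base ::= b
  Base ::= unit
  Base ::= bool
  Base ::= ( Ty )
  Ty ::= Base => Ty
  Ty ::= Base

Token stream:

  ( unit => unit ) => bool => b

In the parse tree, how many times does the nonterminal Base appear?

[Ty [Base ( [Ty [Base unit] => [Ty [Base unit]]] )] => [Ty [Base bool] => [Ty [Base b]]]]

5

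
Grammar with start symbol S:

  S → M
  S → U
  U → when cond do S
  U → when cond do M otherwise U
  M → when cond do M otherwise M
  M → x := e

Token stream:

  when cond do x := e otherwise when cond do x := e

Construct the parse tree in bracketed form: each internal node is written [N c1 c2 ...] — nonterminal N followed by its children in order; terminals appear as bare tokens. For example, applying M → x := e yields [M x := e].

S
U
when cond do M otherwise U
when cond do x := e otherwise U
when cond do x := e otherwise when cond do S
when cond do x := e otherwise when cond do M
when cond do x := e otherwise when cond do x := e

[S [U when cond do [M x := e] otherwise [U when cond do [S [M x := e]]]]]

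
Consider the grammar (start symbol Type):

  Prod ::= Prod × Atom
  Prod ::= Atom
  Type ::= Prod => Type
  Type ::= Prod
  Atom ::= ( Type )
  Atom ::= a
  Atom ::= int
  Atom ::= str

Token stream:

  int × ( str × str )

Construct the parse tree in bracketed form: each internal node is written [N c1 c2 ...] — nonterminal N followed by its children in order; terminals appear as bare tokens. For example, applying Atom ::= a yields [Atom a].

[Type [Prod [Prod [Atom int]] × [Atom ( [Type [Prod [Prod [Atom str]] × [Atom str]]] )]]]

Type
Prod
Prod × Atom
Atom × Atom
int × Atom
int × ( Type )
int × ( Prod )
int × ( Prod × Atom )
int × ( Atom × Atom )
int × ( str × Atom )
int × ( str × str )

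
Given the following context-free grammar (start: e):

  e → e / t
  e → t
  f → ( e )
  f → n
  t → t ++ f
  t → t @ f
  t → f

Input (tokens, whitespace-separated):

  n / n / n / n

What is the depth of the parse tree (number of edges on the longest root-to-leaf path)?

6

[e [e [e [e [t [f n]]] / [t [f n]]] / [t [f n]]] / [t [f n]]]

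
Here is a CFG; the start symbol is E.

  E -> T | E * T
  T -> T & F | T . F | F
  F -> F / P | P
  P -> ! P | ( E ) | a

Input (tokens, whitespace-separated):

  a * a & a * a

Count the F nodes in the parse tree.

[E [E [E [T [F [P a]]]] * [T [T [F [P a]]] & [F [P a]]]] * [T [F [P a]]]]

4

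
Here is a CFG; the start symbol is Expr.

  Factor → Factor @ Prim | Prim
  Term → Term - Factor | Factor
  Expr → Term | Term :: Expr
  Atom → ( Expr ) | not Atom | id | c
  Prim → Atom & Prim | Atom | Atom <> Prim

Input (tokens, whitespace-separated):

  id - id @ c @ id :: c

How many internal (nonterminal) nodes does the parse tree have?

[Expr [Term [Term [Factor [Prim [Atom id]]]] - [Factor [Factor [Factor [Prim [Atom id]]] @ [Prim [Atom c]]] @ [Prim [Atom id]]]] :: [Expr [Term [Factor [Prim [Atom c]]]]]]

20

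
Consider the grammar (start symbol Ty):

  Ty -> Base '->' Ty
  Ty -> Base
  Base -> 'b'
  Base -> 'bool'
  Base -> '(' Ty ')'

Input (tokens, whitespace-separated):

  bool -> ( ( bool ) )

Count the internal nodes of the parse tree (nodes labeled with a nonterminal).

8

[Ty [Base bool] -> [Ty [Base ( [Ty [Base ( [Ty [Base bool]] )]] )]]]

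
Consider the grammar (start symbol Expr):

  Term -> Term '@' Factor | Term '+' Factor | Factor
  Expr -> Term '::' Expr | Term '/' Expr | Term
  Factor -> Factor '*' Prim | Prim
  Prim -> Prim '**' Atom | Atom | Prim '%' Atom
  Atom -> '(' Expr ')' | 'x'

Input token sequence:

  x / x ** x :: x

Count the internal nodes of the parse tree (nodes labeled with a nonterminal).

17

[Expr [Term [Factor [Prim [Atom x]]]] / [Expr [Term [Factor [Prim [Prim [Atom x]] ** [Atom x]]]] :: [Expr [Term [Factor [Prim [Atom x]]]]]]]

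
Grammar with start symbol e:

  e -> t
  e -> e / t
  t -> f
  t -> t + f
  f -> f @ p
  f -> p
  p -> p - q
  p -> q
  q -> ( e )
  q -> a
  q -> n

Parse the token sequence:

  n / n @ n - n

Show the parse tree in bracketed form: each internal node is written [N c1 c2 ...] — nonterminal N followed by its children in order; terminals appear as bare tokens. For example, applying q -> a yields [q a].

[e [e [t [f [p [q n]]]]] / [t [f [f [p [q n]]] @ [p [p [q n]] - [q n]]]]]

e
e / t
t / t
f / t
p / t
q / t
n / t
n / f
n / f @ p
n / p @ p
n / q @ p
n / n @ p
n / n @ p - q
n / n @ q - q
n / n @ n - q
n / n @ n - n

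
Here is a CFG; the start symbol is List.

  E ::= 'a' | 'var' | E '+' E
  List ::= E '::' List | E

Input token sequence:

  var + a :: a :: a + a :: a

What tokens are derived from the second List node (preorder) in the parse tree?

[List [E [E var] + [E a]] :: [List [E a] :: [List [E [E a] + [E a]] :: [List [E a]]]]]

a :: a + a :: a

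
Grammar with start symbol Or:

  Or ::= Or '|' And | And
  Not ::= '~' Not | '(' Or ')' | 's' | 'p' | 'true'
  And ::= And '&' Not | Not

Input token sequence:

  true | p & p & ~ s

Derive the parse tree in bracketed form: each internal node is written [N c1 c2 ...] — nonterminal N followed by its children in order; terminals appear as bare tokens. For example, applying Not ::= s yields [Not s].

Or
Or | And
And | And
Not | And
true | And
true | And & Not
true | And & Not & Not
true | Not & Not & Not
true | p & Not & Not
true | p & p & Not
true | p & p & ~ Not
true | p & p & ~ s

[Or [Or [And [Not true]]] | [And [And [And [Not p]] & [Not p]] & [Not ~ [Not s]]]]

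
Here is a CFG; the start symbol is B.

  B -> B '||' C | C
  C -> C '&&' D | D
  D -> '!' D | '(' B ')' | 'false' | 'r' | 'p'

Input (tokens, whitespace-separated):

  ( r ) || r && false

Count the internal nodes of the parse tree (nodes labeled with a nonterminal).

[B [B [C [D ( [B [C [D r]]] )]]] || [C [C [D r]] && [D false]]]

11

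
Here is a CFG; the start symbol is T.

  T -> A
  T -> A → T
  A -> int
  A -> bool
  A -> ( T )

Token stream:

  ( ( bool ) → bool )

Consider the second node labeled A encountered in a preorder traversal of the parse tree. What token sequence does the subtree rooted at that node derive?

[T [A ( [T [A ( [T [A bool]] )] → [T [A bool]]] )]]

( bool )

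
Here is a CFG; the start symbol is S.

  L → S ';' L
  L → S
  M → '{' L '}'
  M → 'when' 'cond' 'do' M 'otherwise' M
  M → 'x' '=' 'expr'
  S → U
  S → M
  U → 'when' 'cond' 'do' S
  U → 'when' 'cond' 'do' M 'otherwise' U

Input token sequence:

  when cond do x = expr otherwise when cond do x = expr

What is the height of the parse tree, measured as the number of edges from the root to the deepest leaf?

5

[S [U when cond do [M x = expr] otherwise [U when cond do [S [M x = expr]]]]]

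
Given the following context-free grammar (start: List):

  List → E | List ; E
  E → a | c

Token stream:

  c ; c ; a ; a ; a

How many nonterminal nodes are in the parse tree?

10

[List [List [List [List [List [E c]] ; [E c]] ; [E a]] ; [E a]] ; [E a]]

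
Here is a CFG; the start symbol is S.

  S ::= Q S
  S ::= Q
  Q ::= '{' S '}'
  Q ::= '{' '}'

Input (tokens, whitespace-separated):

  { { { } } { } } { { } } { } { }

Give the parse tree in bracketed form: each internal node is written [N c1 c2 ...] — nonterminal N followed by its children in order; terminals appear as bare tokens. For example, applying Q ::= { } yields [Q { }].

[S [Q { [S [Q { [S [Q { }]] }] [S [Q { }]]] }] [S [Q { [S [Q { }]] }] [S [Q { }] [S [Q { }]]]]]

S
Q S
{ S } S
{ Q S } S
{ { S } S } S
{ { Q } S } S
{ { { } } S } S
{ { { } } Q } S
{ { { } } { } } S
{ { { } } { } } Q S
{ { { } } { } } { S } S
{ { { } } { } } { Q } S
{ { { } } { } } { { } } S
{ { { } } { } } { { } } Q S
{ { { } } { } } { { } } { } S
{ { { } } { } } { { } } { } Q
{ { { } } { } } { { } } { } { }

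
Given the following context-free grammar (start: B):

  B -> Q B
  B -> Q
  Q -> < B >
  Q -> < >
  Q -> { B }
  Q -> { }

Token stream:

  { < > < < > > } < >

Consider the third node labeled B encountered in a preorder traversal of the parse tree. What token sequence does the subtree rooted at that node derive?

[B [Q { [B [Q < >] [B [Q < [B [Q < >]] >]]] }] [B [Q < >]]]

< < > >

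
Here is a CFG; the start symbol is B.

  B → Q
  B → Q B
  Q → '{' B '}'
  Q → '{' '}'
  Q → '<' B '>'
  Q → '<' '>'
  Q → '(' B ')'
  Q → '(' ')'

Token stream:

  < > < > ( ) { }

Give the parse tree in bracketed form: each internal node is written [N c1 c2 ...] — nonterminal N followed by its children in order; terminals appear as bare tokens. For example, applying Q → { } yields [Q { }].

B
Q B
< > B
< > Q B
< > < > B
< > < > Q B
< > < > ( ) B
< > < > ( ) Q
< > < > ( ) { }

[B [Q < >] [B [Q < >] [B [Q ( )] [B [Q { }]]]]]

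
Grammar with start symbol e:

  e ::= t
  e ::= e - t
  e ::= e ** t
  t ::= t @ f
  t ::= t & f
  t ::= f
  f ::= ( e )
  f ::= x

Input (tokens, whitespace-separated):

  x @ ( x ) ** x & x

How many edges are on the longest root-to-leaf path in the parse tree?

7

[e [e [t [t [f x]] @ [f ( [e [t [f x]]] )]]] ** [t [t [f x]] & [f x]]]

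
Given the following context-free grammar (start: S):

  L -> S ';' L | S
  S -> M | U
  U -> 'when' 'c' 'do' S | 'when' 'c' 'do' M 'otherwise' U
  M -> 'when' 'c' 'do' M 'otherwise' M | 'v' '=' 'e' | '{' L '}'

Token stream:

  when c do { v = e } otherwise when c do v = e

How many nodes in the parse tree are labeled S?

[S [U when c do [M { [L [S [M v = e]]] }] otherwise [U when c do [S [M v = e]]]]]

3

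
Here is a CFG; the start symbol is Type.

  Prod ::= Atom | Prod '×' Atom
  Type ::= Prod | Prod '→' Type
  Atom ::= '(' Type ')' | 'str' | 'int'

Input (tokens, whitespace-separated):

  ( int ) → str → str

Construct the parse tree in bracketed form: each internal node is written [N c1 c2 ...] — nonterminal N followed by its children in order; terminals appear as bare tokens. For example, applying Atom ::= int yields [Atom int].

Type
Prod → Type
Atom → Type
( Type ) → Type
( Prod ) → Type
( Atom ) → Type
( int ) → Type
( int ) → Prod → Type
( int ) → Atom → Type
( int ) → str → Type
( int ) → str → Prod
( int ) → str → Atom
( int ) → str → str

[Type [Prod [Atom ( [Type [Prod [Atom int]]] )]] → [Type [Prod [Atom str]] → [Type [Prod [Atom str]]]]]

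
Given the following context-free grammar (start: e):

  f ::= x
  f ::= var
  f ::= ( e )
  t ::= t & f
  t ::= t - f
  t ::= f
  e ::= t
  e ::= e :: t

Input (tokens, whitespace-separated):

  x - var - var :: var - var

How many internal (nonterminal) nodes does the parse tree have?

12

[e [e [t [t [t [f x]] - [f var]] - [f var]]] :: [t [t [f var]] - [f var]]]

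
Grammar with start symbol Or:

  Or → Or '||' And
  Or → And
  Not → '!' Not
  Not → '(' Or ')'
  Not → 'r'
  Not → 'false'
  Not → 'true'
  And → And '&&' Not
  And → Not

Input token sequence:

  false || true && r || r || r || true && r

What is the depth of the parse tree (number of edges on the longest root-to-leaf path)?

[Or [Or [Or [Or [Or [And [Not false]]] || [And [And [Not true]] && [Not r]]] || [And [Not r]]] || [And [Not r]]] || [And [And [Not true]] && [Not r]]]

7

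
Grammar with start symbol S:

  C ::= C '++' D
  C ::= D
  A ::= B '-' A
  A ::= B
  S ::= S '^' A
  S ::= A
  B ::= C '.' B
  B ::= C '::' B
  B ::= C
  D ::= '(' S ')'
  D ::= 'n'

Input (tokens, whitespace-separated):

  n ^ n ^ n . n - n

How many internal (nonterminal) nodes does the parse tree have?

22

[S [S [S [A [B [C [D n]]]]] ^ [A [B [C [D n]]]]] ^ [A [B [C [D n]] . [B [C [D n]]]] - [A [B [C [D n]]]]]]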